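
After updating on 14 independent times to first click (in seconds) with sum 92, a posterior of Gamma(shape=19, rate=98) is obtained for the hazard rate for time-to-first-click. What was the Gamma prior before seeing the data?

Gamma(shape=5, rate=6)

Gamma–exponential conjugacy: posterior shape = α + n, posterior rate = β + Σtᵢ.
So α = 19 − 14 = 5 and β = 98 − 92 = 6.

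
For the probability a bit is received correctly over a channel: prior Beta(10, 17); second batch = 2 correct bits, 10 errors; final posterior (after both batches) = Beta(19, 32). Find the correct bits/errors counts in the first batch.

Sequential conjugate updates are equivalent to a single update on the pooled data, so total successes = posterior α − prior α and total failures = posterior β − prior β.
Total across both batches: 19−10=9 correct bits, 32−17=15 errors.
Subtract the second batch: 9−2=7 correct bits and 15−10=5 errors.

7 correct bits and 5 errors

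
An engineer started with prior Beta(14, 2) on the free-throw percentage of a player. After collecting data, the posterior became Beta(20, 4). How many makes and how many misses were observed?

Under Beta–binomial conjugacy the posterior parameters are (a+s, b+f).
So s = 20 − 14 = 6 and f = 4 − 2 = 2.

6 makes and 2 misses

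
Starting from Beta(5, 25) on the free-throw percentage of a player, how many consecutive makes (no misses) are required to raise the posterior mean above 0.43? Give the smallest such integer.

k = 14

After k makes and 0 misses the posterior is Beta(5+k, 25), with mean (5+k)/(5+25+k).
Set (5+k)/(30+k) > 0.43 and solve: k > (0.43·30 − 5)/(1 − 0.43) = 13.860.
The smallest integer exceeding 13.860 is 14.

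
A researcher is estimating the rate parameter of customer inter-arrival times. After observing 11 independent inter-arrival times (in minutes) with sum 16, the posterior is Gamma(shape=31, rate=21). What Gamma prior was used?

For an exponential likelihood with a Gamma(α, β) prior on the rate, n observations with total T give posterior Gamma(α+n, β+T).
So α = 31 − 11 = 20 and β = 21 − 16 = 5.

Gamma(shape=20, rate=5)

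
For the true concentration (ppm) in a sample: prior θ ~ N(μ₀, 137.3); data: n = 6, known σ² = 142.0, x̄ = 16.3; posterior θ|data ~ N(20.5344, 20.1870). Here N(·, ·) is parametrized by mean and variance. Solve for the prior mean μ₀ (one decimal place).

With known observation variance, the Normal–Normal posterior has precision τ_n = τ₀ + n/σ² and mean μ_n = (τ₀μ₀ + (n/σ²)x̄)/τ_n.
Here τ₀ = 1/137.3 = 0.007283 and τ_data = 6/142.0 = 0.042254, so τ_n = 0.049537.
Rearranging for μ₀: μ₀ = (μ_n·τ_n − τ_data·x̄)/τ₀ = (20.5344·0.049537 − 0.042254·16.3) / 0.007283 = 0.328472/0.007283 ≈ 45.1.

μ₀ = 45.1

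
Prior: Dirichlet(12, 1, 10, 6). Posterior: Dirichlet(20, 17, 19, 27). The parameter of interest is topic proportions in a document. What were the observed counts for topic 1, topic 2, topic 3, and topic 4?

counts (8, 16, 9, 21)

For a Dirichlet(α) prior with multinomial counts c, the posterior is Dirichlet(α + c) componentwise.
Counts are posterior − prior componentwise: 20−12=8, 17−1=16, 19−10=9, 27−6=21.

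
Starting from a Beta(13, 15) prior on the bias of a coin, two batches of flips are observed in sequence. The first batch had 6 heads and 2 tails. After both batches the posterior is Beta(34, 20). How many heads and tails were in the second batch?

15 heads and 3 tails

Sequential conjugate updates are equivalent to a single update on the pooled data, so total successes = posterior α − prior α and total failures = posterior β − prior β.
Total across both batches: 34−13=21 heads, 20−15=5 tails.
Subtract the first batch: 21−6=15 heads and 5−2=3 tails.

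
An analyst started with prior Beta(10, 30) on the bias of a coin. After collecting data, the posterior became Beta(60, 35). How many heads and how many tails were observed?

Beta is conjugate to the binomial likelihood: posterior = Beta(a+s, b+f).
So s = 60 − 10 = 50 and f = 35 − 30 = 5.

50 heads and 5 tails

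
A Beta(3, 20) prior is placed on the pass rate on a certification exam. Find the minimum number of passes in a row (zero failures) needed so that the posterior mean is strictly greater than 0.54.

After k passes and 0 failures the posterior is Beta(3+k, 20), with mean (3+k)/(3+20+k).
Set (3+k)/(23+k) > 0.54 and solve: k > (0.54·23 − 3)/(1 − 0.54) = 20.478.
The smallest integer exceeding 20.478 is 21.

k = 21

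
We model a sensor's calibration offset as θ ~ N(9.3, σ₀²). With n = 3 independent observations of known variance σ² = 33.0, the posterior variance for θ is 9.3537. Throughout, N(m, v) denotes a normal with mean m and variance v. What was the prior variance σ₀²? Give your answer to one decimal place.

σ₀² = 62.5

For the Normal–Normal model with known σ², precisions add: τ_n = τ₀ + n/σ².
So 1/σ₀² = 1/9.3537 − 3/33.0 = 0.106910 − 0.090909 = 0.016001.
Hence σ₀² = 1/0.016001 ≈ 62.5.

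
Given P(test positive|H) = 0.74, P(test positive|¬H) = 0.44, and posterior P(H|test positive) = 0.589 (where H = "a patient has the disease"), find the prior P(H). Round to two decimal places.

P(H) = 0.46

In odds form, posterior odds = prior odds × likelihood ratio, so prior odds = posterior odds ÷ LR.
Posterior odds = 0.589/(1−0.589) = 1.4331. LR = 0.74/0.44 = 1.6818.
Prior odds = 1.4331/1.6818 = 0.8521, so P(H) = 0.8521/(1+0.8521) ≈ 0.46.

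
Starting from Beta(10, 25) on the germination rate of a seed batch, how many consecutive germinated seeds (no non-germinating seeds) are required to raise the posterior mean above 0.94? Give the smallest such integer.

k = 382

After k germinated seeds and 0 non-germinating seeds the posterior is Beta(10+k, 25), with mean (10+k)/(10+25+k).
Set (10+k)/(35+k) > 0.94 and solve: k > (0.94·35 − 10)/(1 − 0.94) = 381.667.
The smallest integer exceeding 381.667 is 382.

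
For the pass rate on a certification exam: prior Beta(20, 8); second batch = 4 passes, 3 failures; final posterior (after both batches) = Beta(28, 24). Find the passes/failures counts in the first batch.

4 passes and 13 failures

Sequential conjugate updates are equivalent to a single update on the pooled data, so total successes = posterior α − prior α and total failures = posterior β − prior β.
Total across both batches: 28−20=8 passes, 24−8=16 failures.
Subtract the second batch: 8−4=4 passes and 16−3=13 failures.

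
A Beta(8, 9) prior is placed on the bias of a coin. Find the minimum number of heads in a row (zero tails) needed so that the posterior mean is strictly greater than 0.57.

k = 4

After k heads and 0 tails the posterior is Beta(8+k, 9), with mean (8+k)/(8+9+k).
Set (8+k)/(17+k) > 0.57 and solve: k > (0.57·17 − 8)/(1 − 0.57) = 3.930.
The smallest integer exceeding 3.930 is 4.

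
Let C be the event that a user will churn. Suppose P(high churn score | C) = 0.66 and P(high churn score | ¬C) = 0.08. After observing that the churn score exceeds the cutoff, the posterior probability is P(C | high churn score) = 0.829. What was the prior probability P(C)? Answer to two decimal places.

P(C) = 0.37

Bayes' rule in odds form gives O(C|E) = O(C)·[P(E|C)/P(E|¬C)], hence O(C) = O(C|E)/LR.
Posterior odds = 0.829/(1−0.829) = 4.8480. LR = 0.66/0.08 = 8.2500.
Prior odds = 4.8480/8.2500 = 0.5876, so P(C) = 0.5876/(1+0.5876) ≈ 0.37.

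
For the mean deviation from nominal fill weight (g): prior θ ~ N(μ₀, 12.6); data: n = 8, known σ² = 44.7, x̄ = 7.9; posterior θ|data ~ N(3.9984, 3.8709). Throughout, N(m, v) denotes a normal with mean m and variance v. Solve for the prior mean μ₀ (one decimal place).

The posterior mean is a precision-weighted average: μ_n = (τ₀μ₀ + τ_data·x̄)/(τ₀+τ_data), with τ₀=1/σ₀² and τ_data=n/σ².
Here τ₀ = 1/12.6 = 0.079365 and τ_data = 8/44.7 = 0.178971, so τ_n = 0.258336.
Rearranging for μ₀: μ₀ = (μ_n·τ_n − τ_data·x̄)/τ₀ = (3.9984·0.258336 − 0.178971·7.9) / 0.079365 = -0.380940/0.079365 ≈ -4.8.

μ₀ = -4.8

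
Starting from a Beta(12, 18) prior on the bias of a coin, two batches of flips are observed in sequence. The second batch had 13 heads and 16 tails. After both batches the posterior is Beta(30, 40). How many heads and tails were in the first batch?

5 heads and 6 tails

Because Beta–binomial updating is additive in the counts, the combined data contributed (α_post−α_prior, β_post−β_prior) successes and failures.
Total across both batches: 30−12=18 heads, 40−18=22 tails.
Subtract the second batch: 18−13=5 heads and 22−16=6 tails.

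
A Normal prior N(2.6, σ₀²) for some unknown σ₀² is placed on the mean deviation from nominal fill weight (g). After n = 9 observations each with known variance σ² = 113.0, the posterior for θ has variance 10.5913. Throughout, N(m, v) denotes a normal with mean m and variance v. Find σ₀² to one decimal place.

σ₀² = 67.7

Posterior precision equals prior precision plus data precision: 1/σ_n² = 1/σ₀² + n/σ².
So 1/σ₀² = 1/10.5913 − 9/113.0 = 0.094417 − 0.079646 = 0.014771.
Hence σ₀² = 1/0.014771 ≈ 67.7.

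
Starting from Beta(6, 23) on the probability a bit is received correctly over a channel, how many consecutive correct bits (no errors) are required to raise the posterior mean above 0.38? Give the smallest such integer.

k = 9

After k correct bits and 0 errors the posterior is Beta(6+k, 23), with mean (6+k)/(6+23+k).
Set (6+k)/(29+k) > 0.38 and solve: k > (0.38·29 − 6)/(1 − 0.38) = 8.097.
The smallest integer exceeding 8.097 is 9.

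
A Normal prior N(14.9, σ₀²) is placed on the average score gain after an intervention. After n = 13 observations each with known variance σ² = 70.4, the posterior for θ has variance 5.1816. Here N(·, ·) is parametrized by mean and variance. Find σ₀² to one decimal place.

σ₀² = 120.0

For the Normal–Normal model with known σ², precisions add: τ_n = τ₀ + n/σ².
So 1/σ₀² = 1/5.1816 − 13/70.4 = 0.192991 − 0.184659 = 0.008332.
Hence σ₀² = 1/0.008332 ≈ 120.0.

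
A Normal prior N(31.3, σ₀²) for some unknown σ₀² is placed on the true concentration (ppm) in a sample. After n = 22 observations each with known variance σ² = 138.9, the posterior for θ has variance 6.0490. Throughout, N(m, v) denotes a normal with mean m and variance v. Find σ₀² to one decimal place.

Posterior precision equals prior precision plus data precision: 1/σ_n² = 1/σ₀² + n/σ².
So 1/σ₀² = 1/6.0490 − 22/138.9 = 0.165317 − 0.158387 = 0.006930.
Hence σ₀² = 1/0.006930 ≈ 144.3.

σ₀² = 144.3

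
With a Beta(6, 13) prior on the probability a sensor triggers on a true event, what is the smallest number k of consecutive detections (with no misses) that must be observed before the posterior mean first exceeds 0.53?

After k detections and 0 misses the posterior is Beta(6+k, 13), with mean (6+k)/(6+13+k).
Set (6+k)/(19+k) > 0.53 and solve: k > (0.53·19 − 6)/(1 − 0.53) = 8.660.
The smallest integer exceeding 8.660 is 9.

k = 9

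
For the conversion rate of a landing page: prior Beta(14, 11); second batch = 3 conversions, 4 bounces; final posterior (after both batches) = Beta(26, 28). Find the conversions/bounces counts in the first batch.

Sequential conjugate updates are equivalent to a single update on the pooled data, so total successes = posterior α − prior α and total failures = posterior β − prior β.
Total across both batches: 26−14=12 conversions, 28−11=17 bounces.
Subtract the second batch: 12−3=9 conversions and 17−4=13 bounces.

9 conversions and 13 bounces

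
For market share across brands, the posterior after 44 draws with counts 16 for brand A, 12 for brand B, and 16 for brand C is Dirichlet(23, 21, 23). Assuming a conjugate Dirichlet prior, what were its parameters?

For a Dirichlet(α) prior with multinomial counts c, the posterior is Dirichlet(α + c) componentwise.
Subtract each count from the matching posterior parameter: 23−16=7, 21−12=9, 23−16=7.

Dirichlet(7, 9, 7)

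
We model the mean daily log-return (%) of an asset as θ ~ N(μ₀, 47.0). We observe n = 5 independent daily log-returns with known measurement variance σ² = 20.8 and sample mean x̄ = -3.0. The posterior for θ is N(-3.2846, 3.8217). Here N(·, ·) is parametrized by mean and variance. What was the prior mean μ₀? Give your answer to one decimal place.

μ₀ = -6.5

With known observation variance, the Normal–Normal posterior has precision τ_n = τ₀ + n/σ² and mean μ_n = (τ₀μ₀ + (n/σ²)x̄)/τ_n.
Here τ₀ = 1/47.0 = 0.021277 and τ_data = 5/20.8 = 0.240385, so τ_n = 0.261662.
Rearranging for μ₀: μ₀ = (μ_n·τ_n − τ_data·x̄)/τ₀ = (-3.2846·0.261662 − 0.240385·-3.0) / 0.021277 = -0.138300/0.021277 ≈ -6.5.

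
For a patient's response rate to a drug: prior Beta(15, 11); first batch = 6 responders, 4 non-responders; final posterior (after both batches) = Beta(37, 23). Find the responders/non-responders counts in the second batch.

16 responders and 8 non-responders

Sequential conjugate updates are equivalent to a single update on the pooled data, so total successes = posterior α − prior α and total failures = posterior β − prior β.
Total across both batches: 37−15=22 responders, 23−11=12 non-responders.
Subtract the first batch: 22−6=16 responders and 12−4=8 non-responders.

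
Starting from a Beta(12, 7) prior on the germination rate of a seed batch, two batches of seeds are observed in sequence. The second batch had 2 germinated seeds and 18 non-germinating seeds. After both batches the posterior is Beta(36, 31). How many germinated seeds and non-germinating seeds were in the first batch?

Because Beta–binomial updating is additive in the counts, the combined data contributed (α_post−α_prior, β_post−β_prior) successes and failures.
Total across both batches: 36−12=24 germinated seeds, 31−7=24 non-germinating seeds.
Subtract the second batch: 24−2=22 germinated seeds and 24−18=6 non-germinating seeds.

22 germinated seeds and 6 non-germinating seeds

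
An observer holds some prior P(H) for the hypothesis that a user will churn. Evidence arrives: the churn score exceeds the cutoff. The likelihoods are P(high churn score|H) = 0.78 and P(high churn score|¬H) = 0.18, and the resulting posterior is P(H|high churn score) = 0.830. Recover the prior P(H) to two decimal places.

P(H) = 0.53

Bayes' rule in odds form gives O(H|E) = O(H)·[P(E|H)/P(E|¬H)], hence O(H) = O(H|E)/LR.
Posterior odds = 0.830/(1−0.830) = 4.8824. LR = 0.78/0.18 = 4.3333.
Prior odds = 4.8824/4.3333 = 1.1267, so P(H) = 1.1267/(1+1.1267) ≈ 0.53.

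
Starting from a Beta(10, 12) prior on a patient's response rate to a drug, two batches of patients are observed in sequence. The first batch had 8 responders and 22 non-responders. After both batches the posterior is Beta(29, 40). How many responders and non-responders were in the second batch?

11 responders and 6 non-responders

Sequential conjugate updates are equivalent to a single update on the pooled data, so total successes = posterior α − prior α and total failures = posterior β − prior β.
Total across both batches: 29−10=19 responders, 40−12=28 non-responders.
Subtract the first batch: 19−8=11 responders and 28−22=6 non-responders.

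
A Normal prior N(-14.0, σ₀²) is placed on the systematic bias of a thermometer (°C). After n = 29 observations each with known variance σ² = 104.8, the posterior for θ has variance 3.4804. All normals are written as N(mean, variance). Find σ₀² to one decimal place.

Posterior precision equals prior precision plus data precision: 1/σ_n² = 1/σ₀² + n/σ².
So 1/σ₀² = 1/3.4804 − 29/104.8 = 0.287323 − 0.276718 = 0.010605.
Hence σ₀² = 1/0.010605 ≈ 94.3.

σ₀² = 94.3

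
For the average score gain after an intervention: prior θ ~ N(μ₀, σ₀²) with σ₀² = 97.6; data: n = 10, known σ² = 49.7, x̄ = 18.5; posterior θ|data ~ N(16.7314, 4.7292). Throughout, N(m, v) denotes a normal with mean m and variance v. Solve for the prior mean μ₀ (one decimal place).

The posterior mean is a precision-weighted average: μ_n = (τ₀μ₀ + τ_data·x̄)/(τ₀+τ_data), with τ₀=1/σ₀² and τ_data=n/σ².
Here τ₀ = 1/97.6 = 0.010246 and τ_data = 10/49.7 = 0.201207, so τ_n = 0.211453.
Rearranging for μ₀: μ₀ = (μ_n·τ_n − τ_data·x̄)/τ₀ = (16.7314·0.211453 − 0.201207·18.5) / 0.010246 = -0.184425/0.010246 ≈ -18.0.

μ₀ = -18.0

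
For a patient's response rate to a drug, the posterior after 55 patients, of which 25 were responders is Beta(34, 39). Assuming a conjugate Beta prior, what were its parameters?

A Beta(a, b) prior with s successes and f failures in binomial data gives a Beta(a+s, b+f) posterior.
So a = 34 − 25 = 9 and b = 39 − 30 = 9.

Beta(9, 9)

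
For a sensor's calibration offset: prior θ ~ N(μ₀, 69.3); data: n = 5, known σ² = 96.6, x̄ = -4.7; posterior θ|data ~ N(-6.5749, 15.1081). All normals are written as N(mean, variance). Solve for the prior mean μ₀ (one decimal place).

μ₀ = -13.3

The posterior mean is a precision-weighted average: μ_n = (τ₀μ₀ + τ_data·x̄)/(τ₀+τ_data), with τ₀=1/σ₀² and τ_data=n/σ².
Here τ₀ = 1/69.3 = 0.014430 and τ_data = 5/96.6 = 0.051760, so τ_n = 0.066190.
Rearranging for μ₀: μ₀ = (μ_n·τ_n − τ_data·x̄)/τ₀ = (-6.5749·0.066190 − 0.051760·-4.7) / 0.014430 = -0.191921/0.014430 ≈ -13.3.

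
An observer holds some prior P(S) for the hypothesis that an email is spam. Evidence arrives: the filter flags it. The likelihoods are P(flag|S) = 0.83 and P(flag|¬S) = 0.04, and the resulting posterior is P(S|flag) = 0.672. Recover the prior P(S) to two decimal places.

In odds form, posterior odds = prior odds × likelihood ratio, so prior odds = posterior odds ÷ LR.
Posterior odds = 0.672/(1−0.672) = 2.0488. LR = 0.83/0.04 = 20.7500.
Prior odds = 2.0488/20.7500 = 0.0987, so P(S) = 0.0987/(1+0.0987) ≈ 0.09.

P(S) = 0.09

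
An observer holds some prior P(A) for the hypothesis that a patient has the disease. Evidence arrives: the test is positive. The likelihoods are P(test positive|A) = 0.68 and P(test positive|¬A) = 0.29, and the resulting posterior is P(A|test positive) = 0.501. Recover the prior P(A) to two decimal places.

P(A) = 0.30

Bayes' rule in odds form gives O(A|E) = O(A)·[P(E|A)/P(E|¬A)], hence O(A) = O(A|E)/LR.
Posterior odds = 0.501/(1−0.501) = 1.0040. LR = 0.68/0.29 = 2.3448.
Prior odds = 1.0040/2.3448 = 0.4282, so P(A) = 0.4282/(1+0.4282) ≈ 0.30.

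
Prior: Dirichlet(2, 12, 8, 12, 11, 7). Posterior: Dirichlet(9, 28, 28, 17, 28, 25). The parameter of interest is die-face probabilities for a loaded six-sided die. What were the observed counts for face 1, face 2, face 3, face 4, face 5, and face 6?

counts (7, 16, 20, 5, 17, 18)

For a Dirichlet(α) prior with multinomial counts c, the posterior is Dirichlet(α + c) componentwise.
Counts are posterior − prior componentwise: 9−2=7, 28−12=16, 28−8=20, 17−12=5, 28−11=17, 25−7=18.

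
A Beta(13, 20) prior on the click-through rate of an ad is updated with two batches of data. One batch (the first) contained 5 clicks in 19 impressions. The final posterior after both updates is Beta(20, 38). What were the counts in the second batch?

2 clicks and 4 non-clicks

Because Beta–binomial updating is additive in the counts, the combined data contributed (α_post−α_prior, β_post−β_prior) successes and failures.
Total across both batches: 20−13=7 clicks, 38−20=18 non-clicks.
Subtract the first batch: 7−5=2 clicks and 18−14=4 non-clicks.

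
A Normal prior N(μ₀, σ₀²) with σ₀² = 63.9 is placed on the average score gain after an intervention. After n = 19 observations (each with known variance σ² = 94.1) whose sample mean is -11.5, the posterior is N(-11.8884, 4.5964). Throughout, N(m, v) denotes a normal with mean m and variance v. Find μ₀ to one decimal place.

μ₀ = -16.9

With known observation variance, the Normal–Normal posterior has precision τ_n = τ₀ + n/σ² and mean μ_n = (τ₀μ₀ + (n/σ²)x̄)/τ_n.
Here τ₀ = 1/63.9 = 0.015649 and τ_data = 19/94.1 = 0.201913, so τ_n = 0.217562.
Rearranging for μ₀: μ₀ = (μ_n·τ_n − τ_data·x̄)/τ₀ = (-11.8884·0.217562 − 0.201913·-11.5) / 0.015649 = -0.264465/0.015649 ≈ -16.9.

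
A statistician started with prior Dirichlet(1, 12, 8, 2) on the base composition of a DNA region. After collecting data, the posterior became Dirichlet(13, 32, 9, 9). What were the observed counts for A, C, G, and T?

For a Dirichlet(α) prior with multinomial counts c, the posterior is Dirichlet(α + c) componentwise.
Counts are posterior − prior componentwise: 13−1=12, 32−12=20, 9−8=1, 9−2=7.

counts (12, 20, 1, 7)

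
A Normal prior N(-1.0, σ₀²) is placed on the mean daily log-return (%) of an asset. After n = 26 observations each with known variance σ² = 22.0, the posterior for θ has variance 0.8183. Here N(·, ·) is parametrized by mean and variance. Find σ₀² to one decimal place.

σ₀² = 24.9

For the Normal–Normal model with known σ², precisions add: τ_n = τ₀ + n/σ².
So 1/σ₀² = 1/0.8183 − 26/22.0 = 1.222046 − 1.181818 = 0.040228.
Hence σ₀² = 1/0.040228 ≈ 24.9.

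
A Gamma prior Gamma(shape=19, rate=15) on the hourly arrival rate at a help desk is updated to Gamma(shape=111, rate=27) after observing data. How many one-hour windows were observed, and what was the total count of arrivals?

n = 12 one-hour windows with total 92 arrivals

A Gamma(α, β) prior (rate parametrization) on a Poisson rate with n observations summing to S gives posterior Gamma(α+S, β+n).
Matching: Σxᵢ = 111 − 19 = 92 and n = 27 − 15 = 12.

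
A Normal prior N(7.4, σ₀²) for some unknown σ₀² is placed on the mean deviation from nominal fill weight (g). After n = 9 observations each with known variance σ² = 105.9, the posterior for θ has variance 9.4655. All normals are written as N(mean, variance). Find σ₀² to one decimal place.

σ₀² = 48.4

Posterior precision equals prior precision plus data precision: 1/σ_n² = 1/σ₀² + n/σ².
So 1/σ₀² = 1/9.4655 − 9/105.9 = 0.105647 − 0.084986 = 0.020661.
Hence σ₀² = 1/0.020661 ≈ 48.4.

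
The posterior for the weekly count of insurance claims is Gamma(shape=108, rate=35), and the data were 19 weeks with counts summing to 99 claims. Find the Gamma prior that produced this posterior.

Gamma–Poisson conjugacy: posterior shape = α + Σxᵢ, posterior rate = β + n.
So α = 108 − 99 = 9 and β = 35 − 19 = 16.

Gamma(shape=9, rate=16)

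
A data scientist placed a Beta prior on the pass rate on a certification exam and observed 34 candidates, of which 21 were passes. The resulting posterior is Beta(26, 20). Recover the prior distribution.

Beta(5, 7)

Under Beta–binomial conjugacy the posterior parameters are (α+s, β+f).
Subtract the data counts: 26−21=5, 20−13=7.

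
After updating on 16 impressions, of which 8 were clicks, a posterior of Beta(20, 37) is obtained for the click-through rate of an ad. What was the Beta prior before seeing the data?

Beta(12, 29)

Beta is conjugate to the binomial likelihood: posterior = Beta(α+s, β+f).
So α = 20 − 8 = 12 and β = 37 − 8 = 29.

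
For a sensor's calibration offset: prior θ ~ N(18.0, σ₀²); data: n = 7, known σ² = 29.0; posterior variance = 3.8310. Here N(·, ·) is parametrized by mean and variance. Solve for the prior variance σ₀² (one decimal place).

For the Normal–Normal model with known σ², precisions add: τ_n = τ₀ + n/σ².
So 1/σ₀² = 1/3.8310 − 7/29.0 = 0.261028 − 0.241379 = 0.019649.
Hence σ₀² = 1/0.019649 ≈ 50.9.

σ₀² = 50.9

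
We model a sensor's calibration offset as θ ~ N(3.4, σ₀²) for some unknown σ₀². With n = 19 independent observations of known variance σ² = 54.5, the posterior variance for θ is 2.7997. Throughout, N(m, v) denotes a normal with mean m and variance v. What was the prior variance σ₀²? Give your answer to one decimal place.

σ₀² = 116.9

For the Normal–Normal model with known σ², precisions add: τ_n = τ₀ + n/σ².
So 1/σ₀² = 1/2.7997 − 19/54.5 = 0.357181 − 0.348624 = 0.008557.
Hence σ₀² = 1/0.008557 ≈ 116.9.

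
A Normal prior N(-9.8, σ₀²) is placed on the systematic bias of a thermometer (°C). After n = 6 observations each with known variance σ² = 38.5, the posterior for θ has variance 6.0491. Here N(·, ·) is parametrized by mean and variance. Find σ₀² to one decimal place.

σ₀² = 105.6

For the Normal–Normal model with known σ², precisions add: τ_n = τ₀ + n/σ².
So 1/σ₀² = 1/6.0491 − 6/38.5 = 0.165314 − 0.155844 = 0.009470.
Hence σ₀² = 1/0.009470 ≈ 105.6.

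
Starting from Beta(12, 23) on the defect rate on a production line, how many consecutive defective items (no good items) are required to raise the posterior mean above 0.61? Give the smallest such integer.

After k defective items and 0 good items the posterior is Beta(12+k, 23), with mean (12+k)/(12+23+k).
Set (12+k)/(35+k) > 0.61 and solve: k > (0.61·35 − 12)/(1 − 0.61) = 23.974.
The smallest integer exceeding 23.974 is 24.

k = 24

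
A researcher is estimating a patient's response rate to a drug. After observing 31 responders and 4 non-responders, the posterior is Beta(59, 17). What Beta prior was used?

Beta is conjugate to the binomial likelihood: posterior = Beta(a+s, b+f).
Subtract the data counts: 59−31=28, 17−4=13.

Beta(28, 13)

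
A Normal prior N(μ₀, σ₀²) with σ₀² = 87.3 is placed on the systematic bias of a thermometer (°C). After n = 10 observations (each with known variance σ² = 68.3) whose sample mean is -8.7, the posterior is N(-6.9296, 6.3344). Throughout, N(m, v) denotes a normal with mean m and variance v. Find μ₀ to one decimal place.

With known observation variance, the Normal–Normal posterior has precision τ_n = τ₀ + n/σ² and mean μ_n = (τ₀μ₀ + (n/σ²)x̄)/τ_n.
Here τ₀ = 1/87.3 = 0.011455 and τ_data = 10/68.3 = 0.146413, so τ_n = 0.157868.
Rearranging for μ₀: μ₀ = (μ_n·τ_n − τ_data·x̄)/τ₀ = (-6.9296·0.157868 − 0.146413·-8.7) / 0.011455 = 0.179831/0.011455 ≈ 15.7.

μ₀ = 15.7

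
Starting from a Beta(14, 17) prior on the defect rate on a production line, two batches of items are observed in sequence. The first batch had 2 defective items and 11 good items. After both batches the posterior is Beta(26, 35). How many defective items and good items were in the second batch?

10 defective items and 7 good items

Because Beta–binomial updating is additive in the counts, the combined data contributed (α_post−α_prior, β_post−β_prior) successes and failures.
Total across both batches: 26−14=12 defective items, 35−17=18 good items.
Subtract the first batch: 12−2=10 defective items and 18−11=7 good items.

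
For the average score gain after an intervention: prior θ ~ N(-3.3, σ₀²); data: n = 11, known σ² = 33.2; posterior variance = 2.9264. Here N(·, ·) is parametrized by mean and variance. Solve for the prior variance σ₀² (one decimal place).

σ₀² = 96.2

For the Normal–Normal model with known σ², precisions add: τ_n = τ₀ + n/σ².
So 1/σ₀² = 1/2.9264 − 11/33.2 = 0.341717 − 0.331325 = 0.010392.
Hence σ₀² = 1/0.010392 ≈ 96.2.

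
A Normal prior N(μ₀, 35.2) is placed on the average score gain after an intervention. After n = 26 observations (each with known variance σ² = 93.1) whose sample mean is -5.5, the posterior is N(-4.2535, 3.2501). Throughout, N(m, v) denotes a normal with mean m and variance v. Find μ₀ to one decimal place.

μ₀ = 8.0

With known observation variance, the Normal–Normal posterior has precision τ_n = τ₀ + n/σ² and mean μ_n = (τ₀μ₀ + (n/σ²)x̄)/τ_n.
Here τ₀ = 1/35.2 = 0.028409 and τ_data = 26/93.1 = 0.279270, so τ_n = 0.307679.
Rearranging for μ₀: μ₀ = (μ_n·τ_n − τ_data·x̄)/τ₀ = (-4.2535·0.307679 − 0.279270·-5.5) / 0.028409 = 0.227272/0.028409 ≈ 8.0.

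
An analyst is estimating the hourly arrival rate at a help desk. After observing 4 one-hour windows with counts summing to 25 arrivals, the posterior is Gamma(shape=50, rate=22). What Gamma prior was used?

Gamma(shape=25, rate=18)

A Gamma(α, β) prior (rate parametrization) on a Poisson rate with n observations summing to S gives posterior Gamma(α+S, β+n).
So α = 50 − 25 = 25 and β = 22 − 4 = 18.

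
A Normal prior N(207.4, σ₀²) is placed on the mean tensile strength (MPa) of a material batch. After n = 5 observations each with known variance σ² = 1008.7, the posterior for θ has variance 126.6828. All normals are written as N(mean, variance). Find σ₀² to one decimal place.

Posterior precision equals prior precision plus data precision: 1/σ_n² = 1/σ₀² + n/σ².
So 1/σ₀² = 1/126.6828 − 5/1008.7 = 0.007894 − 0.004957 = 0.002937.
Hence σ₀² = 1/0.002937 ≈ 340.5.

σ₀² = 340.5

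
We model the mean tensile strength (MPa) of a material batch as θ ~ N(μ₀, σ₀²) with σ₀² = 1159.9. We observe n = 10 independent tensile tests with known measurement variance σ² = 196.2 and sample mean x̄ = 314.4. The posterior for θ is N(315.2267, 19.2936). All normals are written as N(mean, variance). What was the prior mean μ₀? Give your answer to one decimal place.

μ₀ = 364.1

The posterior mean is a precision-weighted average: μ_n = (τ₀μ₀ + τ_data·x̄)/(τ₀+τ_data), with τ₀=1/σ₀² and τ_data=n/σ².
Here τ₀ = 1/1159.9 = 0.000862 and τ_data = 10/196.2 = 0.050968, so τ_n = 0.051830.
Rearranging for μ₀: μ₀ = (μ_n·τ_n − τ_data·x̄)/τ₀ = (315.2267·0.051830 − 0.050968·314.4) / 0.000862 = 0.313861/0.000862 ≈ 364.1.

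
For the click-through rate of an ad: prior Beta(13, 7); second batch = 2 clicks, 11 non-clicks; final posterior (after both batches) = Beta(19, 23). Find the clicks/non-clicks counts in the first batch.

4 clicks and 5 non-clicks

Because Beta–binomial updating is additive in the counts, the combined data contributed (α_post−α_prior, β_post−β_prior) successes and failures.
Total across both batches: 19−13=6 clicks, 23−7=16 non-clicks.
Subtract the second batch: 6−2=4 clicks and 16−11=5 non-clicks.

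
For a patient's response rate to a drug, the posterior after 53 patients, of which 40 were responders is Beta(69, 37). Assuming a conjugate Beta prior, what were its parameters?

Under Beta–binomial conjugacy the posterior parameters are (a+s, b+f).
So a = 69 − 40 = 29 and b = 37 − 13 = 24.

Beta(29, 24)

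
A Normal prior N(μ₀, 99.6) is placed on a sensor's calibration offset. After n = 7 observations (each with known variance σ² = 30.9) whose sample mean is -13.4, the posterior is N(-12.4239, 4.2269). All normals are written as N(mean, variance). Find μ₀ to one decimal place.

The posterior mean is a precision-weighted average: μ_n = (τ₀μ₀ + τ_data·x̄)/(τ₀+τ_data), with τ₀=1/σ₀² and τ_data=n/σ².
Here τ₀ = 1/99.6 = 0.010040 and τ_data = 7/30.9 = 0.226537, so τ_n = 0.236577.
Rearranging for μ₀: μ₀ = (μ_n·τ_n − τ_data·x̄)/τ₀ = (-12.4239·0.236577 − 0.226537·-13.4) / 0.010040 = 0.096387/0.010040 ≈ 9.6.

μ₀ = 9.6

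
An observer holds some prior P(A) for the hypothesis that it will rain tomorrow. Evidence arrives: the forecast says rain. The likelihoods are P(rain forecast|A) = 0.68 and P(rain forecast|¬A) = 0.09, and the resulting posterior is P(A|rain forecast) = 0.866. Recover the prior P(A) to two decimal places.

Bayes' rule in odds form gives O(A|E) = O(A)·[P(E|A)/P(E|¬A)], hence O(A) = O(A|E)/LR.
Posterior odds = 0.866/(1−0.866) = 6.4627. LR = 0.68/0.09 = 7.5556.
Prior odds = 6.4627/7.5556 = 0.8554, so P(A) = 0.8554/(1+0.8554) ≈ 0.46.

P(A) = 0.46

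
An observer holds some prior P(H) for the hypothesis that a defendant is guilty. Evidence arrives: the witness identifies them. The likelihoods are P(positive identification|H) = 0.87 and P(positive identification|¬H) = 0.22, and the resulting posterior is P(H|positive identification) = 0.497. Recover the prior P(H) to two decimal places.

P(H) = 0.20

Bayes' rule in odds form gives O(H|E) = O(H)·[P(E|H)/P(E|¬H)], hence O(H) = O(H|E)/LR.
Posterior odds = 0.497/(1−0.497) = 0.9881. LR = 0.87/0.22 = 3.9545.
Prior odds = 0.9881/3.9545 = 0.2499, so P(H) = 0.2499/(1+0.2499) ≈ 0.20.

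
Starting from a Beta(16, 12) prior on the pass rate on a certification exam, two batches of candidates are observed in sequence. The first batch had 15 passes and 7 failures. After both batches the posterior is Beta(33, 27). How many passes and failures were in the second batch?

Sequential conjugate updates are equivalent to a single update on the pooled data, so total successes = posterior α − prior α and total failures = posterior β − prior β.
Total across both batches: 33−16=17 passes, 27−12=15 failures.
Subtract the first batch: 17−15=2 passes and 15−7=8 failures.

2 passes and 8 failures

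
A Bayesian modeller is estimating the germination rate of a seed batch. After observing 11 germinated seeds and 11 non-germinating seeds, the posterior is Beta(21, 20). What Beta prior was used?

Under Beta–binomial conjugacy the posterior parameters are (a+s, b+f).
So a = 21 − 11 = 10 and b = 20 − 11 = 9.

Beta(10, 9)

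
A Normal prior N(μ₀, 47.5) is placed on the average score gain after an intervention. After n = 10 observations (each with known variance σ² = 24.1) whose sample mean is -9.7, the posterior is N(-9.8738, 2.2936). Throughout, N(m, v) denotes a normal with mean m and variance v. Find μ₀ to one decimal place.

With known observation variance, the Normal–Normal posterior has precision τ_n = τ₀ + n/σ² and mean μ_n = (τ₀μ₀ + (n/σ²)x̄)/τ_n.
Here τ₀ = 1/47.5 = 0.021053 and τ_data = 10/24.1 = 0.414938, so τ_n = 0.435991.
Rearranging for μ₀: μ₀ = (μ_n·τ_n − τ_data·x̄)/τ₀ = (-9.8738·0.435991 − 0.414938·-9.7) / 0.021053 = -0.279989/0.021053 ≈ -13.3.

μ₀ = -13.3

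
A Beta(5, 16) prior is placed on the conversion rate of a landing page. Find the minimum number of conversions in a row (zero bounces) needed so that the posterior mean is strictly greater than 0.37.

k = 5

After k conversions and 0 bounces the posterior is Beta(5+k, 16), with mean (5+k)/(5+16+k).
Set (5+k)/(21+k) > 0.37 and solve: k > (0.37·21 − 5)/(1 − 0.37) = 4.397.
The smallest integer exceeding 4.397 is 5, and checking k=5: (10)/(26) = 0.3846 > 0.37.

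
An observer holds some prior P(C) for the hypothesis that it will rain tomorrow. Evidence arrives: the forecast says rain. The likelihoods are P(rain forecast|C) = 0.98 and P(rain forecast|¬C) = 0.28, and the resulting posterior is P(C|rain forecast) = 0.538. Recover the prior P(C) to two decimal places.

In odds form, posterior odds = prior odds × likelihood ratio, so prior odds = posterior odds ÷ LR.
Posterior odds = 0.538/(1−0.538) = 1.1645. LR = 0.98/0.28 = 3.5000.
Prior odds = 1.1645/3.5000 = 0.3327, so P(C) = 0.3327/(1+0.3327) ≈ 0.25.

P(C) = 0.25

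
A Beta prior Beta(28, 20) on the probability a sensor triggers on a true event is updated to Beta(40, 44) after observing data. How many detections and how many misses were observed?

Under Beta–binomial conjugacy the posterior parameters are (a+s, b+f).
So s = 40 − 28 = 12 and f = 44 − 20 = 24.

12 detections and 24 misses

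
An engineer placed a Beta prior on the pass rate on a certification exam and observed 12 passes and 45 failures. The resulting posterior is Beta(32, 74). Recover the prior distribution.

Under Beta–binomial conjugacy the posterior parameters are (a+s, b+f).
So a = 32 − 12 = 20 and b = 74 − 45 = 29.

Beta(20, 29)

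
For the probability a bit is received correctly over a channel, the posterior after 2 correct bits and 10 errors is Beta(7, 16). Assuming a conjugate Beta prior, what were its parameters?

Beta(5, 6)

A Beta(a, b) prior with s successes and f failures in binomial data gives a Beta(a+s, b+f) posterior.
Subtract the data counts: 7−2=5, 16−10=6.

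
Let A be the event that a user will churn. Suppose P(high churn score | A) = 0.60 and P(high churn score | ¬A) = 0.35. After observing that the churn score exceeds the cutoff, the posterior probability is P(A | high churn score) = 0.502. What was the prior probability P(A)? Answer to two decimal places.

In odds form, posterior odds = prior odds × likelihood ratio, so prior odds = posterior odds ÷ LR.
Posterior odds = 0.502/(1−0.502) = 1.0080. LR = 0.60/0.35 = 1.7143.
Prior odds = 1.0080/1.7143 = 0.5880, so P(A) = 0.5880/(1+0.5880) ≈ 0.37.

P(A) = 0.37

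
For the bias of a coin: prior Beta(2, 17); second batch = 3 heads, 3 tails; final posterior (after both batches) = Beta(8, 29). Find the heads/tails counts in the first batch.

3 heads and 9 tails

Because Beta–binomial updating is additive in the counts, the combined data contributed (α_post−α_prior, β_post−β_prior) successes and failures.
Total across both batches: 8−2=6 heads, 29−17=12 tails.
Subtract the second batch: 6−3=3 heads and 12−3=9 tails.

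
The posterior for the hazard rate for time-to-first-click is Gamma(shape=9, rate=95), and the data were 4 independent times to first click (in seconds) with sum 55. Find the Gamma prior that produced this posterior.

Gamma(shape=5, rate=40)

For an exponential likelihood with a Gamma(α, β) prior on the rate, n observations with total T give posterior Gamma(α+n, β+T).
So α = 9 − 4 = 5 and β = 95 − 55 = 40.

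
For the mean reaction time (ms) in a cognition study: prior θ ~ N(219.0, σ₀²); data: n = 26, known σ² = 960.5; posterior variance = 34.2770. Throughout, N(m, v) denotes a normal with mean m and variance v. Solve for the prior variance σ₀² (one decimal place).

For the Normal–Normal model with known σ², precisions add: τ_n = τ₀ + n/σ².
So 1/σ₀² = 1/34.2770 − 26/960.5 = 0.029174 − 0.027069 = 0.002105.
Hence σ₀² = 1/0.002105 ≈ 475.1.

σ₀² = 475.1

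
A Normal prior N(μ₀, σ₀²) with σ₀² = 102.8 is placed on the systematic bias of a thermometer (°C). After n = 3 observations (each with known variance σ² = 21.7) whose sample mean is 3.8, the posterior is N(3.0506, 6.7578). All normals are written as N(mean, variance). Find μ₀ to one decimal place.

μ₀ = -7.6

With known observation variance, the Normal–Normal posterior has precision τ_n = τ₀ + n/σ² and mean μ_n = (τ₀μ₀ + (n/σ²)x̄)/τ_n.
Here τ₀ = 1/102.8 = 0.009728 and τ_data = 3/21.7 = 0.138249, so τ_n = 0.147977.
Rearranging for μ₀: μ₀ = (μ_n·τ_n − τ_data·x̄)/τ₀ = (3.0506·0.147977 − 0.138249·3.8) / 0.009728 = -0.073928/0.009728 ≈ -7.6.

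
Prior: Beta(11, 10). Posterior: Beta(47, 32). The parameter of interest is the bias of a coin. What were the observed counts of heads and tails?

A Beta(α, β) prior with s successes and f failures in binomial data gives a Beta(α+s, β+f) posterior.
Match parameters: s=47−11=36, f=32−10=22.

36 heads and 22 tails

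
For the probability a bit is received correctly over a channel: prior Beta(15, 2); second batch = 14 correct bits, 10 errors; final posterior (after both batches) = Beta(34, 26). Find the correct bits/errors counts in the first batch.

Sequential conjugate updates are equivalent to a single update on the pooled data, so total successes = posterior α − prior α and total failures = posterior β − prior β.
Total across both batches: 34−15=19 correct bits, 26−2=24 errors.
Subtract the second batch: 19−14=5 correct bits and 24−10=14 errors.

5 correct bits and 14 errors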